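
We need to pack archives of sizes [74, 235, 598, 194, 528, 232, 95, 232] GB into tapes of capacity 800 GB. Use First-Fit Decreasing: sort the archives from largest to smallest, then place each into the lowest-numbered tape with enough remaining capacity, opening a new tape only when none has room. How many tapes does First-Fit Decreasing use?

3 tapes

Sorted descending: 598, 528, 235, 232, 232, 194, 95, 74.
tape 1: place 598 GB, 202 GB left
tape 2: place 528 GB, 272 GB left
tape 2: place 235 GB, 37 GB left
tape 3: place 232 GB, 568 GB left
tape 3: place 232 GB, 336 GB left
tape 1: place 194 GB, 8 GB left
tape 3: place 95 GB, 241 GB left
tape 3: place 74 GB, 167 GB left
Final tapes: [598,194] [528,235] [232,232,95,74].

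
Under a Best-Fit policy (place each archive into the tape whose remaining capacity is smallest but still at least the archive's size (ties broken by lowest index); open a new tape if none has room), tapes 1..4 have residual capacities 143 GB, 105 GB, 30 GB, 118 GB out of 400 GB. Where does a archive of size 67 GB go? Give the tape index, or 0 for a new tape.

2

Tapes with room: tape 1 (143 GB), tape 2 (105 GB), tape 4 (118 GB).
Tightest fit is tape 2 with 105 GB free.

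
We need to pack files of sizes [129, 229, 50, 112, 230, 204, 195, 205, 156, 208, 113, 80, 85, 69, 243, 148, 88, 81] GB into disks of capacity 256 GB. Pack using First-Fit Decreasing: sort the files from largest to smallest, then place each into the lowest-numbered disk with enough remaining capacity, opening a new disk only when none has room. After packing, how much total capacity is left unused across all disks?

Sorted descending: 243, 230, 229, 208, 205, 204, 195, 156, 148, 129, 113, 112, 88, 85, 81, 80, 69, 50.
Put 243 GB in disk 1; 13 GB remain.
Put 230 GB in disk 2; 26 GB remain.
Put 229 GB in disk 3; 27 GB remain.
Put 208 GB in disk 4; 48 GB remain.
Put 205 GB in disk 5; 51 GB remain.
Put 204 GB in disk 6; 52 GB remain.
Put 195 GB in disk 7; 61 GB remain.
Put 156 GB in disk 8; 100 GB remain.
Put 148 GB in disk 9; 108 GB remain.
Put 129 GB in disk 10; 127 GB remain.
Put 113 GB in disk 10; 14 GB remain.
Put 112 GB in disk 11; 144 GB remain.
Put 88 GB in disk 8; 12 GB remain.
Put 85 GB in disk 9; 23 GB remain.
Put 81 GB in disk 11; 63 GB remain.
Put 80 GB in disk 12; 176 GB remain.
Put 69 GB in disk 12; 107 GB remain.
Put 50 GB in disk 5; 1 GB remain.
12 disks × 256 GB = 3072 GB; used 2625 GB; unused 447 GB.

447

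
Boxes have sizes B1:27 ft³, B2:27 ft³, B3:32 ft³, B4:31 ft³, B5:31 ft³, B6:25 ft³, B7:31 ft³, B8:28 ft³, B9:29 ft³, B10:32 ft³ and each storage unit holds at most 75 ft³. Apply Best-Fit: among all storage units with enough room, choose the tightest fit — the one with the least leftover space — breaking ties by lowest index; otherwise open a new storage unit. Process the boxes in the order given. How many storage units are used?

storage unit 1: place B1 (27 ft³), 48 ft³ left
storage unit 1: place B2 (27 ft³), 21 ft³ left
storage unit 2: place B3 (32 ft³), 43 ft³ left
storage unit 2: place B4 (31 ft³), 12 ft³ left
storage unit 3: place B5 (31 ft³), 44 ft³ left
storage unit 3: place B6 (25 ft³), 19 ft³ left
storage unit 4: place B7 (31 ft³), 44 ft³ left
storage unit 4: place B8 (28 ft³), 16 ft³ left
storage unit 5: place B9 (29 ft³), 46 ft³ left
storage unit 5: place B10 (32 ft³), 14 ft³ left
Final storage units: [27,27] [32,31] [31,25] [31,28] [29,32].

5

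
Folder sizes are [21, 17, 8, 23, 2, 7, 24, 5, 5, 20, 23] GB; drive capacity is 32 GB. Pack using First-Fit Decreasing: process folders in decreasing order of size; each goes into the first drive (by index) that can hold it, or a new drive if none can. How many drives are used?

Sorted descending: 24, 23, 23, 21, 20, 17, 8, 7, 5, 5, 2.
24 GB → drive 1 (remaining 8 GB)
23 GB → drive 2 (remaining 9 GB)
23 GB → drive 3 (remaining 9 GB)
21 GB → drive 4 (remaining 11 GB)
20 GB → drive 5 (remaining 12 GB)
17 GB → drive 6 (remaining 15 GB)
8 GB → drive 1 (remaining 0 GB)
7 GB → drive 2 (remaining 2 GB)
5 GB → drive 3 (remaining 4 GB)
5 GB → drive 4 (remaining 6 GB)
2 GB → drive 2 (remaining 0 GB)

6 drives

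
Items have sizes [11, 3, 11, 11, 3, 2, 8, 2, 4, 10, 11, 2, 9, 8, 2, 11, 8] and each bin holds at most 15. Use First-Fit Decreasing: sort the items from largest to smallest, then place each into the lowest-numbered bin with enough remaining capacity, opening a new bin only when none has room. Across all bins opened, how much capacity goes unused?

34

Sorted descending: 11, 11, 11, 11, 11, 10, 9, 8, 8, 8, 4, 3, 3, 2, 2, 2, 2.
bin 1: place 11, 4 left
bin 2: place 11, 4 left
bin 3: place 11, 4 left
bin 4: place 11, 4 left
bin 5: place 11, 4 left
bin 6: place 10, 5 left
bin 7: place 9, 6 left
bin 8: place 8, 7 left
bin 9: place 8, 7 left
bin 10: place 8, 7 left
bin 1: place 4, 0 left
bin 2: place 3, 1 left
bin 3: place 3, 1 left
bin 4: place 2, 2 left
bin 4: place 2, 0 left
bin 5: place 2, 2 left
bin 5: place 2, 0 left
10 bins × 15 = 150; used 116; unused 34.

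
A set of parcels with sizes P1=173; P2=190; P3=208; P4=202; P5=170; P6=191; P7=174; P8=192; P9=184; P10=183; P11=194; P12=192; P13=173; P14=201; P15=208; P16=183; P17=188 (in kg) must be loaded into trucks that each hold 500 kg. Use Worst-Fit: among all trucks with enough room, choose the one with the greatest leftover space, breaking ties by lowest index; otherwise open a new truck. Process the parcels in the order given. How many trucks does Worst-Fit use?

Put P1 (173 kg) in truck 1; 327 kg remain.
Put P2 (190 kg) in truck 1; 137 kg remain.
Put P3 (208 kg) in truck 2; 292 kg remain.
Put P4 (202 kg) in truck 2; 90 kg remain.
Put P5 (170 kg) in truck 3; 330 kg remain.
Put P6 (191 kg) in truck 3; 139 kg remain.
Put P7 (174 kg) in truck 4; 326 kg remain.
Put P8 (192 kg) in truck 4; 134 kg remain.
Put P9 (184 kg) in truck 5; 316 kg remain.
Put P10 (183 kg) in truck 5; 133 kg remain.
Put P11 (194 kg) in truck 6; 306 kg remain.
Put P12 (192 kg) in truck 6; 114 kg remain.
Put P13 (173 kg) in truck 7; 327 kg remain.
Put P14 (201 kg) in truck 7; 126 kg remain.
Put P15 (208 kg) in truck 8; 292 kg remain.
Put P16 (183 kg) in truck 8; 109 kg remain.
Put P17 (188 kg) in truck 9; 312 kg remain.
Final trucks: [173,190] [208,202] [170,191] [174,192] [184,183] [194,192] [173,201] [208,183] [188].

9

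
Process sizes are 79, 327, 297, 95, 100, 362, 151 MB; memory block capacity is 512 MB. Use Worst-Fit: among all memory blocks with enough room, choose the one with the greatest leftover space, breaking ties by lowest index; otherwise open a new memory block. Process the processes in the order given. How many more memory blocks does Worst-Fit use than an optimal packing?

1

Worst-Fit: [79,327] [297,95,100] [362] [151] → 4 memory blocks.
Total size 1411 MB; any packing needs at least ⌈1411/512⌉ = 3 memory blocks.
An optimal packing achieves that bound: [362,100] [327,151] [297,95,79] → 3 memory blocks.
Excess: 4 − 3 = 1.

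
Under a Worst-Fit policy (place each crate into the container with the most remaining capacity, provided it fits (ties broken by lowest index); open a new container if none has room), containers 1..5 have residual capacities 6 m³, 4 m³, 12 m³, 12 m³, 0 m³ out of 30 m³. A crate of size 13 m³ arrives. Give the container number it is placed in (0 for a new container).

0

No container has ≥ 13 m³ free, so a new container is opened.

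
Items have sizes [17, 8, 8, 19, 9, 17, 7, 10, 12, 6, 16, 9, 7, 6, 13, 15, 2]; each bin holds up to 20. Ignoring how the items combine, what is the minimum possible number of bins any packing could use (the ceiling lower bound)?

10

Total size = 17 + 8 + 8 + 19 + 9 + 17 + 7 + 10 + 12 + 6 + 16 + 9 + 7 + 6 + 13 + 15 + 2 = 181.
⌈181 / 20⌉ = 10.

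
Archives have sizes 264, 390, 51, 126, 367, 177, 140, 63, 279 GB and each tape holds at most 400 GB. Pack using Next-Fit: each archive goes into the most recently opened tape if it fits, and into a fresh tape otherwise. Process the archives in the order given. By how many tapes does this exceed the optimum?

Next-Fit: [264] [390] [51,126] [367] [177,140,63] [279] → 6 tapes.
Total size 1857 GB; any packing needs at least ⌈1857/400⌉ = 5 tapes.
An optimal packing achieves that bound: [390] [367] [279,63,51] [264,126] [177,140] → 5 tapes.
Excess: 6 − 5 = 1.

1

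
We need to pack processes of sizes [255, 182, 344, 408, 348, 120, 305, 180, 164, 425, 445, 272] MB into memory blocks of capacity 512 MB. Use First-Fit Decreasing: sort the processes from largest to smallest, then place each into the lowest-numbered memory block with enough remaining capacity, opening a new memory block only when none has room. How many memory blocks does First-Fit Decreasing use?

Sorted descending: 445, 425, 408, 348, 344, 305, 272, 255, 182, 180, 164, 120.
445 MB → memory block 1 (remaining 67 MB)
425 MB → memory block 2 (remaining 87 MB)
408 MB → memory block 3 (remaining 104 MB)
348 MB → memory block 4 (remaining 164 MB)
344 MB → memory block 5 (remaining 168 MB)
305 MB → memory block 6 (remaining 207 MB)
272 MB → memory block 7 (remaining 240 MB)
255 MB → memory block 8 (remaining 257 MB)
182 MB → memory block 6 (remaining 25 MB)
180 MB → memory block 7 (remaining 60 MB)
164 MB → memory block 4 (remaining 0 MB)
120 MB → memory block 5 (remaining 48 MB)

8 memory blocks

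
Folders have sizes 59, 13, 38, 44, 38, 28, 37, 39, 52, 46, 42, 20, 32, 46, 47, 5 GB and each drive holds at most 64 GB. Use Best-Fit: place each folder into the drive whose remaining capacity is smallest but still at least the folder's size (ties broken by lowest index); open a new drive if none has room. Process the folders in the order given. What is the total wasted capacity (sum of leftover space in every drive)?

59 GB → drive 1 (remaining 5 GB)
13 GB → drive 2 (remaining 51 GB)
38 GB → drive 2 (remaining 13 GB)
44 GB → drive 3 (remaining 20 GB)
38 GB → drive 4 (remaining 26 GB)
28 GB → drive 5 (remaining 36 GB)
37 GB → drive 6 (remaining 27 GB)
39 GB → drive 7 (remaining 25 GB)
52 GB → drive 8 (remaining 12 GB)
46 GB → drive 9 (remaining 18 GB)
42 GB → drive 10 (remaining 22 GB)
20 GB → drive 3 (remaining 0 GB)
32 GB → drive 5 (remaining 4 GB)
46 GB → drive 11 (remaining 18 GB)
47 GB → drive 12 (remaining 17 GB)
5 GB → drive 1 (remaining 0 GB)
12 drives × 64 GB = 768 GB; used 586 GB; unused 182 GB.

182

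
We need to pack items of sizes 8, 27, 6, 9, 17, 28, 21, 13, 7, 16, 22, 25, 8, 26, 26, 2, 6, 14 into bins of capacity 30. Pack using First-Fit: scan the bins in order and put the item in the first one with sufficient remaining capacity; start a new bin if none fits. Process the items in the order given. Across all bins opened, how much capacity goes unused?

49

8 → bin 1 (remaining 22)
27 → bin 2 (remaining 3)
6 → bin 1 (remaining 16)
9 → bin 1 (remaining 7)
17 → bin 3 (remaining 13)
28 → bin 4 (remaining 2)
21 → bin 5 (remaining 9)
13 → bin 3 (remaining 0)
7 → bin 1 (remaining 0)
16 → bin 6 (remaining 14)
22 → bin 7 (remaining 8)
25 → bin 8 (remaining 5)
8 → bin 5 (remaining 1)
26 → bin 9 (remaining 4)
26 → bin 10 (remaining 4)
2 → bin 2 (remaining 1)
6 → bin 6 (remaining 8)
14 → bin 11 (remaining 16)
11 bins × 30 = 330; used 281; unused 49.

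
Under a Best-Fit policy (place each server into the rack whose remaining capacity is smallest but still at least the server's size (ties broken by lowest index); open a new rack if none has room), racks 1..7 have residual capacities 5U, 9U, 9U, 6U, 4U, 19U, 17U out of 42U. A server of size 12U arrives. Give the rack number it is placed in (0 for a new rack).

7

Racks with room: rack 6 (19U), rack 7 (17U).
Tightest fit is rack 7 with 17U free.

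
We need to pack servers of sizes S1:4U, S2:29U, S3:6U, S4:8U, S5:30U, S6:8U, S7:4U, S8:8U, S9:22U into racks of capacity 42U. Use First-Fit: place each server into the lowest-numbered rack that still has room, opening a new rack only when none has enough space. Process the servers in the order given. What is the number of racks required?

3

S1 (4U) → rack 1 (remaining 38U)
S2 (29U) → rack 1 (remaining 9U)
S3 (6U) → rack 1 (remaining 3U)
S4 (8U) → rack 2 (remaining 34U)
S5 (30U) → rack 2 (remaining 4U)
S6 (8U) → rack 3 (remaining 34U)
S7 (4U) → rack 2 (remaining 0U)
S8 (8U) → rack 3 (remaining 26U)
S9 (22U) → rack 3 (remaining 4U)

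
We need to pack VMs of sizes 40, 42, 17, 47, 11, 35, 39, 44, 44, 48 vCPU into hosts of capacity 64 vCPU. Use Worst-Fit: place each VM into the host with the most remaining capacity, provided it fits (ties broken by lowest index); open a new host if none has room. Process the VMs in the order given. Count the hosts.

8

40 vCPU → host 1 (remaining 24 vCPU)
42 vCPU → host 2 (remaining 22 vCPU)
17 vCPU → host 1 (remaining 7 vCPU)
47 vCPU → host 3 (remaining 17 vCPU)
11 vCPU → host 2 (remaining 11 vCPU)
35 vCPU → host 4 (remaining 29 vCPU)
39 vCPU → host 5 (remaining 25 vCPU)
44 vCPU → host 6 (remaining 20 vCPU)
44 vCPU → host 7 (remaining 20 vCPU)
48 vCPU → host 8 (remaining 16 vCPU)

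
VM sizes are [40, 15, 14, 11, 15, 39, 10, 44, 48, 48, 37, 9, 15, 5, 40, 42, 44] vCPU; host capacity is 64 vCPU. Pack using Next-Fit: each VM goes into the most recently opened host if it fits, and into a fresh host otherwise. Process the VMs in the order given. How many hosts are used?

40 vCPU → host 1 (remaining 24 vCPU)
15 vCPU → host 1 (remaining 9 vCPU)
14 vCPU → host 2 (remaining 50 vCPU)
11 vCPU → host 2 (remaining 39 vCPU)
15 vCPU → host 2 (remaining 24 vCPU)
39 vCPU → host 3 (remaining 25 vCPU)
10 vCPU → host 3 (remaining 15 vCPU)
44 vCPU → host 4 (remaining 20 vCPU)
48 vCPU → host 5 (remaining 16 vCPU)
48 vCPU → host 6 (remaining 16 vCPU)
37 vCPU → host 7 (remaining 27 vCPU)
9 vCPU → host 7 (remaining 18 vCPU)
15 vCPU → host 7 (remaining 3 vCPU)
5 vCPU → host 8 (remaining 59 vCPU)
40 vCPU → host 8 (remaining 19 vCPU)
42 vCPU → host 9 (remaining 22 vCPU)
44 vCPU → host 10 (remaining 20 vCPU)
Final hosts: [40,15] [14,11,15] [39,10] [44] [48] [48] [37,9,15] [5,40] [42] [44].

10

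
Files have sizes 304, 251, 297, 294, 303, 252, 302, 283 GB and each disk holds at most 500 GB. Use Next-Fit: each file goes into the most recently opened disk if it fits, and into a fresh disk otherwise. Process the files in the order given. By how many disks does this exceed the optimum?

Next-Fit: [304] [251] [297] [294] [303] [252] [302] [283] → 8 disks.
8 files exceed 250 GB (half the capacity), and no two of those can share a disk, so at least 8 disks are needed.
So 8 is already optimal.

0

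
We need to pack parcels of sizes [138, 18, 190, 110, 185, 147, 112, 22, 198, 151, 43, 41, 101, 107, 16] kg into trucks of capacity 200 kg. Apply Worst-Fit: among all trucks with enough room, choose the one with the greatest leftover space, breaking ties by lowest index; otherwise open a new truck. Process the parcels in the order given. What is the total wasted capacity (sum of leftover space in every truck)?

truck 1: place 138 kg, 62 kg left
truck 1: place 18 kg, 44 kg left
truck 2: place 190 kg, 10 kg left
truck 3: place 110 kg, 90 kg left
truck 4: place 185 kg, 15 kg left
truck 5: place 147 kg, 53 kg left
truck 6: place 112 kg, 88 kg left
truck 3: place 22 kg, 68 kg left
truck 7: place 198 kg, 2 kg left
truck 8: place 151 kg, 49 kg left
truck 6: place 43 kg, 45 kg left
truck 3: place 41 kg, 27 kg left
truck 9: place 101 kg, 99 kg left
truck 10: place 107 kg, 93 kg left
truck 9: place 16 kg, 83 kg left
10 trucks × 200 kg = 2000 kg; used 1579 kg; unused 421 kg.

421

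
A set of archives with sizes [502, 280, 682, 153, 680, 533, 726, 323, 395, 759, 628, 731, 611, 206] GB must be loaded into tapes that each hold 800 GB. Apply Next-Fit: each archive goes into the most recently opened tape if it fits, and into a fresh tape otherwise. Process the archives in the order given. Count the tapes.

12

502 GB → tape 1 (remaining 298 GB)
280 GB → tape 1 (remaining 18 GB)
682 GB → tape 2 (remaining 118 GB)
153 GB → tape 3 (remaining 647 GB)
680 GB → tape 4 (remaining 120 GB)
533 GB → tape 5 (remaining 267 GB)
726 GB → tape 6 (remaining 74 GB)
323 GB → tape 7 (remaining 477 GB)
395 GB → tape 7 (remaining 82 GB)
759 GB → tape 8 (remaining 41 GB)
628 GB → tape 9 (remaining 172 GB)
731 GB → tape 10 (remaining 69 GB)
611 GB → tape 11 (remaining 189 GB)
206 GB → tape 12 (remaining 594 GB)
Final tapes: [502,280] [682] [153] [680] [533] [726] [323,395] [759] [628] [731] [611] [206].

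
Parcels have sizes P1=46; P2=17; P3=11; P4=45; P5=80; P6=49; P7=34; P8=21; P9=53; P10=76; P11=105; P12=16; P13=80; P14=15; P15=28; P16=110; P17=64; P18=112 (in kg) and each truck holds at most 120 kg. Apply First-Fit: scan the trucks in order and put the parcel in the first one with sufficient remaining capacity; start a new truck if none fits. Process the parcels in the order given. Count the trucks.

P1 (46 kg) → truck 1 (remaining 74 kg)
P2 (17 kg) → truck 1 (remaining 57 kg)
P3 (11 kg) → truck 1 (remaining 46 kg)
P4 (45 kg) → truck 1 (remaining 1 kg)
P5 (80 kg) → truck 2 (remaining 40 kg)
P6 (49 kg) → truck 3 (remaining 71 kg)
P7 (34 kg) → truck 2 (remaining 6 kg)
P8 (21 kg) → truck 3 (remaining 50 kg)
P9 (53 kg) → truck 4 (remaining 67 kg)
P10 (76 kg) → truck 5 (remaining 44 kg)
P11 (105 kg) → truck 6 (remaining 15 kg)
P12 (16 kg) → truck 3 (remaining 34 kg)
P13 (80 kg) → truck 7 (remaining 40 kg)
P14 (15 kg) → truck 3 (remaining 19 kg)
P15 (28 kg) → truck 4 (remaining 39 kg)
P16 (110 kg) → truck 8 (remaining 10 kg)
P17 (64 kg) → truck 9 (remaining 56 kg)
P18 (112 kg) → truck 10 (remaining 8 kg)
Final trucks: [46,17,11,45] [80,34] [49,21,16,15] [53,28] [76] [105] [80] [110] [64] [112].

10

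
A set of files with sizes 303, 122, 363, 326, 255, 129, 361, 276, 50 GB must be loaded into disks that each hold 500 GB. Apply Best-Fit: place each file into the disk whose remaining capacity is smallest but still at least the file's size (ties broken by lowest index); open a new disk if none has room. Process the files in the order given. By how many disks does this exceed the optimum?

Best-Fit: [303,122,50] [363,129] [326] [255] [361] [276] → 6 disks.
6 files exceed 250 GB (half the capacity), and no two of those can share a disk, so at least 6 disks are needed.
So 6 is already optimal.

0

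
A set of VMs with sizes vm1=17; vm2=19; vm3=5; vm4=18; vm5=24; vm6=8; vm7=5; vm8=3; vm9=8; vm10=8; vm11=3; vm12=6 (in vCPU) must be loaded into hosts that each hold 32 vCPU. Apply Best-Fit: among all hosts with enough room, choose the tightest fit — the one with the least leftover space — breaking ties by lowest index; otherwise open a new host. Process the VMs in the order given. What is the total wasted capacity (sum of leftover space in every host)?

host 1: place vm1 (17 vCPU), 15 vCPU left
host 2: place vm2 (19 vCPU), 13 vCPU left
host 2: place vm3 (5 vCPU), 8 vCPU left
host 3: place vm4 (18 vCPU), 14 vCPU left
host 4: place vm5 (24 vCPU), 8 vCPU left
host 2: place vm6 (8 vCPU), 0 vCPU left
host 4: place vm7 (5 vCPU), 3 vCPU left
host 4: place vm8 (3 vCPU), 0 vCPU left
host 3: place vm9 (8 vCPU), 6 vCPU left
host 1: place vm10 (8 vCPU), 7 vCPU left
host 3: place vm11 (3 vCPU), 3 vCPU left
host 1: place vm12 (6 vCPU), 1 vCPU left
4 hosts × 32 vCPU = 128 vCPU; used 124 vCPU; unused 4 vCPU.

4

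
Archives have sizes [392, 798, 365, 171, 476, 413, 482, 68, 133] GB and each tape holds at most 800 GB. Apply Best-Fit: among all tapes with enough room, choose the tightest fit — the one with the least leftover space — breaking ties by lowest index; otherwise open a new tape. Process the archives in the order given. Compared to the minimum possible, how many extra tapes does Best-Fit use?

0

Best-Fit: [392,365] [798] [171,476,68] [413] [482,133] → 5 tapes.
Total size 3298 GB; any packing needs at least ⌈3298/800⌉ = 5 tapes.
So 5 is already optimal.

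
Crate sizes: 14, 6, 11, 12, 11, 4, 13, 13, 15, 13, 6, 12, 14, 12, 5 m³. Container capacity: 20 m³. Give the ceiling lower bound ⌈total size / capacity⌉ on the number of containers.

9

Total size = 14 + 6 + 11 + 12 + 11 + 4 + 13 + 13 + 15 + 13 + 6 + 12 + 14 + 12 + 5 = 161 m³.
⌈161 / 20⌉ = 9.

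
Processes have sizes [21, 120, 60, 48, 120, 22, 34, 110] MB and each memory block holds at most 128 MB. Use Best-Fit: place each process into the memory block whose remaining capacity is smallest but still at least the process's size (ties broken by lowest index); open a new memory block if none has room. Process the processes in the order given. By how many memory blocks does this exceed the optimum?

Best-Fit: [21,60,22] [120] [48,34] [120] [110] → 5 memory blocks.
Total size 535 MB; any packing needs at least ⌈535/128⌉ = 5 memory blocks.
So 5 is already optimal.

0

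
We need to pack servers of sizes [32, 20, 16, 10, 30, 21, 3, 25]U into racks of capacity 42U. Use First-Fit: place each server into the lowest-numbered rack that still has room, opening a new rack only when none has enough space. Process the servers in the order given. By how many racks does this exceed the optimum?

1

First-Fit: [32,10] [20,16,3] [30] [21] [25] → 5 racks.
Total size 157U; any packing needs at least ⌈157/42⌉ = 4 racks.
An optimal packing achieves that bound: [32,10] [30,3] [25,16] [21,20] → 4 racks.
Excess: 5 − 4 = 1.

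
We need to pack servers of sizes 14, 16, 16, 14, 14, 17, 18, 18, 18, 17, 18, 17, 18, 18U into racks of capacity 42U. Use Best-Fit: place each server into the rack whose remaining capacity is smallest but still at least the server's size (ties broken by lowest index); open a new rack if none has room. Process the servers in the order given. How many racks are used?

Put 14U in rack 1; 28U remain.
Put 16U in rack 1; 12U remain.
Put 16U in rack 2; 26U remain.
Put 14U in rack 2; 12U remain.
Put 14U in rack 3; 28U remain.
Put 17U in rack 3; 11U remain.
Put 18U in rack 4; 24U remain.
Put 18U in rack 4; 6U remain.
Put 18U in rack 5; 24U remain.
Put 17U in rack 5; 7U remain.
Put 18U in rack 6; 24U remain.
Put 17U in rack 6; 7U remain.
Put 18U in rack 7; 24U remain.
Put 18U in rack 7; 6U remain.

7 racks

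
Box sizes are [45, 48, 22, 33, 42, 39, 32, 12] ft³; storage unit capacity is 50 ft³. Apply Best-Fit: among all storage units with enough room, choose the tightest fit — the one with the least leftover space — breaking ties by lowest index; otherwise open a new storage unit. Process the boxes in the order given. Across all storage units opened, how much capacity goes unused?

Put 45 ft³ in storage unit 1; 5 ft³ remain.
Put 48 ft³ in storage unit 2; 2 ft³ remain.
Put 22 ft³ in storage unit 3; 28 ft³ remain.
Put 33 ft³ in storage unit 4; 17 ft³ remain.
Put 42 ft³ in storage unit 5; 8 ft³ remain.
Put 39 ft³ in storage unit 6; 11 ft³ remain.
Put 32 ft³ in storage unit 7; 18 ft³ remain.
Put 12 ft³ in storage unit 4; 5 ft³ remain.
7 storage units × 50 ft³ = 350 ft³; used 273 ft³; unused 77 ft³.

77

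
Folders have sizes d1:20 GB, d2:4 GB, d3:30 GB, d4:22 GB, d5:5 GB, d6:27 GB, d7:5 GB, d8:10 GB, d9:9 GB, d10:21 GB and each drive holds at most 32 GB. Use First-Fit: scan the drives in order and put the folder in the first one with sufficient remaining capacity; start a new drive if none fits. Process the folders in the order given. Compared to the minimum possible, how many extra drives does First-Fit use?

1

First-Fit: [20,4,5] [30] [22,5] [27] [10,9] [21] → 6 drives.
Total size 153 GB; any packing needs at least ⌈153/32⌉ = 5 drives.
An optimal packing achieves that bound: [30] [27,5] [22,10] [21,9] [20,5,4] → 5 drives.
Excess: 6 − 5 = 1.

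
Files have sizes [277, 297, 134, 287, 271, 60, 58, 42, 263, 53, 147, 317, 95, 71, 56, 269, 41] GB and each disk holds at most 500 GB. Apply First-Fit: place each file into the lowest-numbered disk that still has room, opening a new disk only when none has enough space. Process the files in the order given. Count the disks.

Put 277 GB in disk 1; 223 GB remain.
Put 297 GB in disk 2; 203 GB remain.
Put 134 GB in disk 1; 89 GB remain.
Put 287 GB in disk 3; 213 GB remain.
Put 271 GB in disk 4; 229 GB remain.
Put 60 GB in disk 1; 29 GB remain.
Put 58 GB in disk 2; 145 GB remain.
Put 42 GB in disk 2; 103 GB remain.
Put 263 GB in disk 5; 237 GB remain.
Put 53 GB in disk 2; 50 GB remain.
Put 147 GB in disk 3; 66 GB remain.
Put 317 GB in disk 6; 183 GB remain.
Put 95 GB in disk 4; 134 GB remain.
Put 71 GB in disk 4; 63 GB remain.
Put 56 GB in disk 3; 10 GB remain.
Put 269 GB in disk 7; 231 GB remain.
Put 41 GB in disk 2; 9 GB remain.
Final disks: [277,134,60] [297,58,42,53,41] [287,147,56] [271,95,71] [263] [317] [269].

7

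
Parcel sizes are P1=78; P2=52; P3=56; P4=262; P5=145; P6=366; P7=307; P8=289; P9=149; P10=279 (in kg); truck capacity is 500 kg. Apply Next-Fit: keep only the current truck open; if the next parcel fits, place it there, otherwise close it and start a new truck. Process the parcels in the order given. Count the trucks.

6 trucks

P1 (78 kg) → truck 1 (remaining 422 kg)
P2 (52 kg) → truck 1 (remaining 370 kg)
P3 (56 kg) → truck 1 (remaining 314 kg)
P4 (262 kg) → truck 1 (remaining 52 kg)
P5 (145 kg) → truck 2 (remaining 355 kg)
P6 (366 kg) → truck 3 (remaining 134 kg)
P7 (307 kg) → truck 4 (remaining 193 kg)
P8 (289 kg) → truck 5 (remaining 211 kg)
P9 (149 kg) → truck 5 (remaining 62 kg)
P10 (279 kg) → truck 6 (remaining 221 kg)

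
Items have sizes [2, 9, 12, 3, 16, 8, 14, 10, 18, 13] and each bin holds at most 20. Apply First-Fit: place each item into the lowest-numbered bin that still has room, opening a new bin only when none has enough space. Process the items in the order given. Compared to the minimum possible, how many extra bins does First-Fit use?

1

First-Fit: [2,9,3] [12,8] [16] [14] [10] [18] [13] → 7 bins.
Total size 105; any packing needs at least ⌈105/20⌉ = 6 bins.
An optimal packing achieves that bound: [18,2] [16,3] [14] [13] [12,8] [10,9] → 6 bins.
Excess: 7 − 6 = 1.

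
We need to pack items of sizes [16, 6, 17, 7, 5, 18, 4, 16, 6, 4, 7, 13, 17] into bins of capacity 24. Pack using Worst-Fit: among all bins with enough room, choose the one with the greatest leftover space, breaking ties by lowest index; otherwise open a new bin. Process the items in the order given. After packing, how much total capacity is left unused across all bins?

bin 1: place 16, 8 left
bin 1: place 6, 2 left
bin 2: place 17, 7 left
bin 2: place 7, 0 left
bin 3: place 5, 19 left
bin 3: place 18, 1 left
bin 4: place 4, 20 left
bin 4: place 16, 4 left
bin 5: place 6, 18 left
bin 5: place 4, 14 left
bin 5: place 7, 7 left
bin 6: place 13, 11 left
bin 7: place 17, 7 left
7 bins × 24 = 168; used 136; unused 32.

32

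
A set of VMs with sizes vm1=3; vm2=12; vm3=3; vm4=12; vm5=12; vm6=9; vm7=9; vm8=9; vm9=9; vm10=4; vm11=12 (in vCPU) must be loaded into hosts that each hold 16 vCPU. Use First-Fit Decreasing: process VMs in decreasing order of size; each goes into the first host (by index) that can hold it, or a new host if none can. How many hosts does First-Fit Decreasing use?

Sorted descending: 12, 12, 12, 12, 9, 9, 9, 9, 4, 3, 3.
Put 12 vCPU in host 1; 4 vCPU remain.
Put 12 vCPU in host 2; 4 vCPU remain.
Put 12 vCPU in host 3; 4 vCPU remain.
Put 12 vCPU in host 4; 4 vCPU remain.
Put 9 vCPU in host 5; 7 vCPU remain.
Put 9 vCPU in host 6; 7 vCPU remain.
Put 9 vCPU in host 7; 7 vCPU remain.
Put 9 vCPU in host 8; 7 vCPU remain.
Put 4 vCPU in host 1; 0 vCPU remain.
Put 3 vCPU in host 2; 1 vCPU remain.
Put 3 vCPU in host 3; 1 vCPU remain.
Final hosts: [12,4] [12,3] [12,3] [12] [9] [9] [9] [9].

8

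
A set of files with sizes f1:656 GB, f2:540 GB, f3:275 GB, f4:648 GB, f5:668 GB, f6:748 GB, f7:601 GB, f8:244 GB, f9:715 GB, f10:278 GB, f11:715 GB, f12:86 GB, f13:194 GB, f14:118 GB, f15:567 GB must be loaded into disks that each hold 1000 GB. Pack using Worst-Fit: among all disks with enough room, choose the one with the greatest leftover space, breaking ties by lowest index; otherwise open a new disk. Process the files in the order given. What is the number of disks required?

disk 1: place f1 (656 GB), 344 GB left
disk 2: place f2 (540 GB), 460 GB left
disk 2: place f3 (275 GB), 185 GB left
disk 3: place f4 (648 GB), 352 GB left
disk 4: place f5 (668 GB), 332 GB left
disk 5: place f6 (748 GB), 252 GB left
disk 6: place f7 (601 GB), 399 GB left
disk 6: place f8 (244 GB), 155 GB left
disk 7: place f9 (715 GB), 285 GB left
disk 3: place f10 (278 GB), 74 GB left
disk 8: place f11 (715 GB), 285 GB left
disk 1: place f12 (86 GB), 258 GB left
disk 4: place f13 (194 GB), 138 GB left
disk 7: place f14 (118 GB), 167 GB left
disk 9: place f15 (567 GB), 433 GB left
Final disks: [656,86] [540,275] [648,278] [668,194] [748] [601,244] [715,118] [715] [567].

9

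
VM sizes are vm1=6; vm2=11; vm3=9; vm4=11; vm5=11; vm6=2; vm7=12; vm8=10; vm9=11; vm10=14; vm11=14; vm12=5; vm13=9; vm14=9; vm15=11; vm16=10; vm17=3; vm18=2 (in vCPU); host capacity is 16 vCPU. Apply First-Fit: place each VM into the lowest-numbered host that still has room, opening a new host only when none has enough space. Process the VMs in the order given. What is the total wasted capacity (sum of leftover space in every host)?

Put vm1 (6 vCPU) in host 1; 10 vCPU remain.
Put vm2 (11 vCPU) in host 2; 5 vCPU remain.
Put vm3 (9 vCPU) in host 1; 1 vCPU remain.
Put vm4 (11 vCPU) in host 3; 5 vCPU remain.
Put vm5 (11 vCPU) in host 4; 5 vCPU remain.
Put vm6 (2 vCPU) in host 2; 3 vCPU remain.
Put vm7 (12 vCPU) in host 5; 4 vCPU remain.
Put vm8 (10 vCPU) in host 6; 6 vCPU remain.
Put vm9 (11 vCPU) in host 7; 5 vCPU remain.
Put vm10 (14 vCPU) in host 8; 2 vCPU remain.
Put vm11 (14 vCPU) in host 9; 2 vCPU remain.
Put vm12 (5 vCPU) in host 3; 0 vCPU remain.
Put vm13 (9 vCPU) in host 10; 7 vCPU remain.
Put vm14 (9 vCPU) in host 11; 7 vCPU remain.
Put vm15 (11 vCPU) in host 12; 5 vCPU remain.
Put vm16 (10 vCPU) in host 13; 6 vCPU remain.
Put vm17 (3 vCPU) in host 2; 0 vCPU remain.
Put vm18 (2 vCPU) in host 4; 3 vCPU remain.
13 hosts × 16 vCPU = 208 vCPU; used 160 vCPU; unused 48 vCPU.

48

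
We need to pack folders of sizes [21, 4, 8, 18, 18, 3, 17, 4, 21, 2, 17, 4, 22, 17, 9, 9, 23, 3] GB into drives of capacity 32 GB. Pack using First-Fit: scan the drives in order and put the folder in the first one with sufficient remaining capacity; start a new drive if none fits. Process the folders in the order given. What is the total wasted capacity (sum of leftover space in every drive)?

68

drive 1: place 21 GB, 11 GB left
drive 1: place 4 GB, 7 GB left
drive 2: place 8 GB, 24 GB left
drive 2: place 18 GB, 6 GB left
drive 3: place 18 GB, 14 GB left
drive 1: place 3 GB, 4 GB left
drive 4: place 17 GB, 15 GB left
drive 1: place 4 GB, 0 GB left
drive 5: place 21 GB, 11 GB left
drive 2: place 2 GB, 4 GB left
drive 6: place 17 GB, 15 GB left
drive 2: place 4 GB, 0 GB left
drive 7: place 22 GB, 10 GB left
drive 8: place 17 GB, 15 GB left
drive 3: place 9 GB, 5 GB left
drive 4: place 9 GB, 6 GB left
drive 9: place 23 GB, 9 GB left
drive 3: place 3 GB, 2 GB left
9 drives × 32 GB = 288 GB; used 220 GB; unused 68 GB.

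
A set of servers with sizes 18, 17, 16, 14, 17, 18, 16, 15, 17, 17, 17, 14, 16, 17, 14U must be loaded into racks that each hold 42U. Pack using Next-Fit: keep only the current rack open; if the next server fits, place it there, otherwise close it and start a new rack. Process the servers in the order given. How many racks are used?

18U → rack 1 (remaining 24U)
17U → rack 1 (remaining 7U)
16U → rack 2 (remaining 26U)
14U → rack 2 (remaining 12U)
17U → rack 3 (remaining 25U)
18U → rack 3 (remaining 7U)
16U → rack 4 (remaining 26U)
15U → rack 4 (remaining 11U)
17U → rack 5 (remaining 25U)
17U → rack 5 (remaining 8U)
17U → rack 6 (remaining 25U)
14U → rack 6 (remaining 11U)
16U → rack 7 (remaining 26U)
17U → rack 7 (remaining 9U)
14U → rack 8 (remaining 28U)
Final racks: [18,17] [16,14] [17,18] [16,15] [17,17] [17,14] [16,17] [14].

8 racks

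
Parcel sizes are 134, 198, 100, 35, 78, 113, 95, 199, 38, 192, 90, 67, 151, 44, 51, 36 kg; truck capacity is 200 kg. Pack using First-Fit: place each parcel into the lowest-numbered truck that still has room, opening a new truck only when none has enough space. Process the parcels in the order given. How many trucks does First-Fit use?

truck 1: place 134 kg, 66 kg left
truck 2: place 198 kg, 2 kg left
truck 3: place 100 kg, 100 kg left
truck 1: place 35 kg, 31 kg left
truck 3: place 78 kg, 22 kg left
truck 4: place 113 kg, 87 kg left
truck 5: place 95 kg, 105 kg left
truck 6: place 199 kg, 1 kg left
truck 4: place 38 kg, 49 kg left
truck 7: place 192 kg, 8 kg left
truck 5: place 90 kg, 15 kg left
truck 8: place 67 kg, 133 kg left
truck 9: place 151 kg, 49 kg left
truck 4: place 44 kg, 5 kg left
truck 8: place 51 kg, 82 kg left
truck 8: place 36 kg, 46 kg left
Final trucks: [134,35] [198] [100,78] [113,38,44] [95,90] [199] [192] [67,51,36] [151].

9 trucks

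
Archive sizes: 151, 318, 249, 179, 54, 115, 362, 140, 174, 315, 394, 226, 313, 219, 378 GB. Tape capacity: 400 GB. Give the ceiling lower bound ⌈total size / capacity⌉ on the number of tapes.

9 tapes

Total size = 151 + 318 + 249 + 179 + 54 + 115 + 362 + 140 + 174 + 315 + 394 + 226 + 313 + 219 + 378 = 3587 GB.
⌈3587 / 400⌉ = 9.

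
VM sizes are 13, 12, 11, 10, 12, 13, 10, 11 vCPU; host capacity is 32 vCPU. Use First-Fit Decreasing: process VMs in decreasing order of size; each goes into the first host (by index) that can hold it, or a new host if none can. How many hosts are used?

Sorted descending: 13, 13, 12, 12, 11, 11, 10, 10.
host 1: place 13 vCPU, 19 vCPU left
host 1: place 13 vCPU, 6 vCPU left
host 2: place 12 vCPU, 20 vCPU left
host 2: place 12 vCPU, 8 vCPU left
host 3: place 11 vCPU, 21 vCPU left
host 3: place 11 vCPU, 10 vCPU left
host 3: place 10 vCPU, 0 vCPU left
host 4: place 10 vCPU, 22 vCPU left
Final hosts: [13,13] [12,12] [11,11,10] [10].

4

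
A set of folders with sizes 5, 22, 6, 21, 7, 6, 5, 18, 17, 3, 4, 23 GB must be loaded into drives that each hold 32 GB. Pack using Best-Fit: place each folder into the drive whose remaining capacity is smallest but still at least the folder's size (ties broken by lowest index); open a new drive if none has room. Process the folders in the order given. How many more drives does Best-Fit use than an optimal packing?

Best-Fit: [5,22,5] [6,21,3] [7,6,18] [17,4] [23] → 5 drives.
Total size 137 GB; any packing needs at least ⌈137/32⌉ = 5 drives.
So 5 is already optimal.

0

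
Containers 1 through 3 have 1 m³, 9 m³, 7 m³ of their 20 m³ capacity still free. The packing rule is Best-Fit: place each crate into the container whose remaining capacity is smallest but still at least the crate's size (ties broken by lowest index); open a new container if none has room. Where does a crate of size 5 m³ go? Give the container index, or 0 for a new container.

Containers with room: container 2 (9 m³), container 3 (7 m³).
Tightest fit is container 3 with 7 m³ free.

3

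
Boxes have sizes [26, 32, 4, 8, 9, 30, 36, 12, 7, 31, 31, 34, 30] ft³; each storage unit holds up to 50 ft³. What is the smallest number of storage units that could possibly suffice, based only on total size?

Total size = 26 + 32 + 4 + 8 + 9 + 30 + 36 + 12 + 7 + 31 + 31 + 34 + 30 = 290 ft³.
⌈290 / 50⌉ = 6.

6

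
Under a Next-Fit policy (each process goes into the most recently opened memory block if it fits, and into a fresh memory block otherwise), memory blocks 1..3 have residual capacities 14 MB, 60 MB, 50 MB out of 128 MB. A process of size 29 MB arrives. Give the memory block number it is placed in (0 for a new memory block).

Next-Fit only looks at memory block 3, which has 50 MB free.
29 MB fits there.

3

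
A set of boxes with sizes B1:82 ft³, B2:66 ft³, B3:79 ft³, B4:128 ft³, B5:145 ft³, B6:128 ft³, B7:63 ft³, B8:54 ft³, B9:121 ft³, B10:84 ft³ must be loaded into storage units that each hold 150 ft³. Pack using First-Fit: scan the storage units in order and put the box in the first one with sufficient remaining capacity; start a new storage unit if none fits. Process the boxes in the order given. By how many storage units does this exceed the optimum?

First-Fit: [82,66] [79,63] [128] [145] [128] [54,84] [121] → 7 storage units.
Total size 950 ft³; any packing needs at least ⌈950/150⌉ = 7 storage units.
So 7 is already optimal.

0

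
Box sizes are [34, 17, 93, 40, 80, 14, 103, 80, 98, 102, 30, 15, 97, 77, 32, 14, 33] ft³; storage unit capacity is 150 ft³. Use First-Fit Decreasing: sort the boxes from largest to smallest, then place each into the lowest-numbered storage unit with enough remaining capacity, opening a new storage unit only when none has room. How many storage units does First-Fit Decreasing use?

8

Sorted descending: 103, 102, 98, 97, 93, 80, 80, 77, 40, 34, 33, 32, 30, 17, 15, 14, 14.
Put 103 ft³ in storage unit 1; 47 ft³ remain.
Put 102 ft³ in storage unit 2; 48 ft³ remain.
Put 98 ft³ in storage unit 3; 52 ft³ remain.
Put 97 ft³ in storage unit 4; 53 ft³ remain.
Put 93 ft³ in storage unit 5; 57 ft³ remain.
Put 80 ft³ in storage unit 6; 70 ft³ remain.
Put 80 ft³ in storage unit 7; 70 ft³ remain.
Put 77 ft³ in storage unit 8; 73 ft³ remain.
Put 40 ft³ in storage unit 1; 7 ft³ remain.
Put 34 ft³ in storage unit 2; 14 ft³ remain.
Put 33 ft³ in storage unit 3; 19 ft³ remain.
Put 32 ft³ in storage unit 4; 21 ft³ remain.
Put 30 ft³ in storage unit 5; 27 ft³ remain.
Put 17 ft³ in storage unit 3; 2 ft³ remain.
Put 15 ft³ in storage unit 4; 6 ft³ remain.
Put 14 ft³ in storage unit 2; 0 ft³ remain.
Put 14 ft³ in storage unit 5; 13 ft³ remain.
Final storage units: [103,40] [102,34,14] [98,33,17] [97,32,15] [93,30,14] [80] [80] [77].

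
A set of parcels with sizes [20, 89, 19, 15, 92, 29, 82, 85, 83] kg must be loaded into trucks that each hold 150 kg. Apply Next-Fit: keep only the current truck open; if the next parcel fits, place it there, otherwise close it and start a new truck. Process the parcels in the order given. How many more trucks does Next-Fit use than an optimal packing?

Next-Fit: [20,89,19,15] [92,29] [82] [85] [83] → 5 trucks.
5 parcels exceed 75 kg (half the capacity), and no two of those can share a truck, so at least 5 trucks are needed.
So 5 is already optimal.

0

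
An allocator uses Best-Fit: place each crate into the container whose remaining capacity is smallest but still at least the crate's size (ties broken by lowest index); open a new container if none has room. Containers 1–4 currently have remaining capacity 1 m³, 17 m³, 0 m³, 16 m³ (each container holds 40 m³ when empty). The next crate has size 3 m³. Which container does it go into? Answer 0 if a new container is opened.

4

Containers with room: container 2 (17 m³), container 4 (16 m³).
Tightest fit is container 4 with 16 m³ free.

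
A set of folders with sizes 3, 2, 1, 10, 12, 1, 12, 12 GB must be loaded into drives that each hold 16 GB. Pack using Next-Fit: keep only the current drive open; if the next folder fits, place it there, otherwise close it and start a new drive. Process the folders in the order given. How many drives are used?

4

drive 1: place 3 GB, 13 GB left
drive 1: place 2 GB, 11 GB left
drive 1: place 1 GB, 10 GB left
drive 1: place 10 GB, 0 GB left
drive 2: place 12 GB, 4 GB left
drive 2: place 1 GB, 3 GB left
drive 3: place 12 GB, 4 GB left
drive 4: place 12 GB, 4 GB left
Final drives: [3,2,1,10] [12,1] [12] [12].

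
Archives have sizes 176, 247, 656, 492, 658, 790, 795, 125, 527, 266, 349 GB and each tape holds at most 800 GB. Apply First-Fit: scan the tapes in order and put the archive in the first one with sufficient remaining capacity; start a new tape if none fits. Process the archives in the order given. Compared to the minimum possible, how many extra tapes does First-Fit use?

First-Fit: [176,247,125] [656] [492,266] [658] [790] [795] [527] [349] → 8 tapes.
Total size 5081 GB; any packing needs at least ⌈5081/800⌉ = 7 tapes.
An optimal packing achieves that bound: [795] [790] [658,125] [656] [527,266] [492,247] [349,176] → 7 tapes.
Excess: 8 − 7 = 1.

1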